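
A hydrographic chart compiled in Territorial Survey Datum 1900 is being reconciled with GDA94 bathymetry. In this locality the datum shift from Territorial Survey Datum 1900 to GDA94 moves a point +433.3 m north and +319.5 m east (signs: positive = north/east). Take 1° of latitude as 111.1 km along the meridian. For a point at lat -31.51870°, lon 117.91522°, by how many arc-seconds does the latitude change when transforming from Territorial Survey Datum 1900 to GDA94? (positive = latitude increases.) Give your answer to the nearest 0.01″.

Δφ = 14.04″

1° of latitude = 111.1 km, so Δφ = 433.3 / 111100 = 0.0039001° = 14.040″.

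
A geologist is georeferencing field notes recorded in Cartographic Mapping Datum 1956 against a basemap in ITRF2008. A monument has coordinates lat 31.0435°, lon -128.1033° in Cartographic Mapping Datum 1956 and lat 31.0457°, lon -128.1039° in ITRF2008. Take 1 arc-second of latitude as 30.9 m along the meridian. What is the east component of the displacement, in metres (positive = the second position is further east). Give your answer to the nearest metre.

ΔE = -57 m

Δφ = 31.0457° − 31.0435° = +0.0022°; Δλ = -128.1039° − -128.1033° = -0.0006°.
1° of latitude = 3600 × 30.90 = 111240 m.
ΔN = Δφ × 111240 = 244.7 m; ΔE = Δλ × 111240 × cos(31.0435°) = -0.0006 × 111240 × 0.856776 = -57.2 m.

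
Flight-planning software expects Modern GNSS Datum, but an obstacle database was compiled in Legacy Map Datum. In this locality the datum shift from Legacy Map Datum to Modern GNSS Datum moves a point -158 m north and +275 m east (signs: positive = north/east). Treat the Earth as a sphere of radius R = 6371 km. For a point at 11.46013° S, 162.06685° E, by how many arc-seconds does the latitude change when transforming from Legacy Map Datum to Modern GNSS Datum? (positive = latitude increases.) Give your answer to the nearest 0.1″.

On a sphere of radius R, 1 rad of latitude = R, so Δφ = ΔN / R = -158.0 / 6371000 = -2.4800e-05 rad = -5.115″.

Δφ = -5.1″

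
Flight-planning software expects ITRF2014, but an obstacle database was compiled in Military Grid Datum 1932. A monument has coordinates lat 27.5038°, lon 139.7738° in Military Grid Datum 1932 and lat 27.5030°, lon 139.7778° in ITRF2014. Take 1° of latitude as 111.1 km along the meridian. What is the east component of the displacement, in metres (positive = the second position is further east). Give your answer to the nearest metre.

Δφ = 27.5030° − 27.5038° = -0.0008°; Δλ = 139.7778° − 139.7738° = +0.0040°.
ΔN = Δφ × 111100 = -88.9 m; ΔE = Δλ × 111100 × cos(27.5038°) = +0.0040 × 111100 × 0.886980 = 394.2 m.

ΔE = 394 m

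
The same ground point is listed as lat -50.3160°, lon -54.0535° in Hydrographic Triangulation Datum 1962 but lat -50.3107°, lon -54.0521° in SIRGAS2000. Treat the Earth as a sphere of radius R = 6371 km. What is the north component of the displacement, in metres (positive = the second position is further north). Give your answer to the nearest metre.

ΔN = 589 m

Δφ = -50.3107° − -50.3160° = +0.0053°; Δλ = -54.0521° − -54.0535° = +0.0014°.
1° along a meridian = πR/180 = 111195 m.
ΔN = Δφ × 111195 = 589.3 m; ΔE = Δλ × 111195 × cos(-50.3160°) = +0.0014 × 111195 × 0.638553 = 99.4 m.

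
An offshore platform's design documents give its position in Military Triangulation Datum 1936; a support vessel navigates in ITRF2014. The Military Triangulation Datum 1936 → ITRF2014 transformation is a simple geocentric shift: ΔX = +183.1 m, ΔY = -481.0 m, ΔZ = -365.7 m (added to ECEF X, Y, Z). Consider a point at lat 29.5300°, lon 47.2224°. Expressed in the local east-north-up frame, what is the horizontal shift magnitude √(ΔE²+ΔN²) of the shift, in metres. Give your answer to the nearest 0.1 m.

504.8 m

At φ = 29.5300°, λ = 47.2224°: sin φ = 0.492879, cos φ = 0.870098, sin λ = 0.733995, cos λ = 0.679154.
ΔE = −sin λ·ΔX + cos λ·ΔY = −(0.733995)·(183.1) + (0.679154)·(-481.0) = -461.07 m.
ΔN = −sin φ cos λ·ΔX − sin φ sin λ·ΔY + cos φ·ΔZ = −(0.492879)(0.679154)(183.1) − (0.492879)(0.733995)(-481.0) + (0.870098)(-365.7) = -205.47 m.
Horizontal magnitude = √(ΔE² + ΔN²) = √((-461.07)² + (-205.47)²) = 504.78 m.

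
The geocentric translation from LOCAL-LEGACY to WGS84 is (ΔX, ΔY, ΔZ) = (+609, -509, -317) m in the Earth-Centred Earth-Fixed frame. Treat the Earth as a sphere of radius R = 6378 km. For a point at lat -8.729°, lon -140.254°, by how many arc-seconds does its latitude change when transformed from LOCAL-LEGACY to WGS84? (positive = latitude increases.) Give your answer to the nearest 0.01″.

sin φ = -0.151761, cos φ = 0.988417, sin λ = -0.639385, cos λ = -0.768886.
North component: ΔN = −sin φ cos λ·ΔX − sin φ sin λ·ΔY + cos φ·ΔZ = −(-0.151761)(-0.768886)(609) − (-0.151761)(-0.639385)(-509) + (0.988417)(-317) = -335.00 m.
1° of latitude spans πR/180 = 111317 m, so Δφ = -335.00 / 111317 × 3600 = -10.834″.

Δφ = -10.83″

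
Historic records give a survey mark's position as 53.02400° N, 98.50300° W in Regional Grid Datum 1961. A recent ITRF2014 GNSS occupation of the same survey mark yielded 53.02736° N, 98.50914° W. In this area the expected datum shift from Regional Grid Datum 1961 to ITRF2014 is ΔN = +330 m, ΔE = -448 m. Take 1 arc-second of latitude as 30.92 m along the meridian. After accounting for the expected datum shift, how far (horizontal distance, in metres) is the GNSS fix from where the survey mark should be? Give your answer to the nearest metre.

57 m

Observed coordinate differences: Δφ = +0.00336°, Δλ = -0.00614°.
Converting to metres (1° lat = 111312 m, cos φ = 0.601480): observed ΔN = 374.0 m, observed ΔE = -411.1 m.
Subtracting the expected shift leaves a residual of 374.0 − (330) = 44.0 m north and -411.1 − (-448) = 36.9 m east.
Residual distance = √(44.0² + 36.9²) = 57.4 m.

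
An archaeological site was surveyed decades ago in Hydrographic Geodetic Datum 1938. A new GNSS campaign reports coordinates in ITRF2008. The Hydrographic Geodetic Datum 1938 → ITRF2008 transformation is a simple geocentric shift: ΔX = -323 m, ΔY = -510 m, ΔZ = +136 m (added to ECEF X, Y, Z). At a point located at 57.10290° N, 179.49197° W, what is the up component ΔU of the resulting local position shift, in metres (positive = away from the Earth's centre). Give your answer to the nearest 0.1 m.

At φ = 57.10290°, λ = -179.49197°: sin φ = 0.839647, cos φ = 0.543132, sin λ = -0.008867, cos λ = -0.999961.
ΔU = cos φ cos λ·ΔX + cos φ sin λ·ΔY + sin φ·ΔZ = (0.543132)(-0.999961)(-323) + (0.543132)(-0.008867)(-510) + (0.839647)(136) = 292.07 m.

ΔU = 292.1 m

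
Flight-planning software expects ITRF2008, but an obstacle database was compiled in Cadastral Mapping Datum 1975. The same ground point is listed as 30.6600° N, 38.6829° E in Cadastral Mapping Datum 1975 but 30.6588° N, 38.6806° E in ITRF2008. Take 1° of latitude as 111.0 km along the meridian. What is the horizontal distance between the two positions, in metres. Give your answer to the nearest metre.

257 m

Δφ = 30.6588° − 30.6600° = -0.0012°; Δλ = 38.6806° − 38.6829° = -0.0023°.
ΔN = Δφ × 111000 = -133.2 m; ΔE = Δλ × 111000 × cos(30.6600°) = -0.0023 × 111000 × 0.860208 = -219.6 m.
Distance = √(ΔE² + ΔN²) = √((-219.6)² + (-133.2)²) = 256.8 m.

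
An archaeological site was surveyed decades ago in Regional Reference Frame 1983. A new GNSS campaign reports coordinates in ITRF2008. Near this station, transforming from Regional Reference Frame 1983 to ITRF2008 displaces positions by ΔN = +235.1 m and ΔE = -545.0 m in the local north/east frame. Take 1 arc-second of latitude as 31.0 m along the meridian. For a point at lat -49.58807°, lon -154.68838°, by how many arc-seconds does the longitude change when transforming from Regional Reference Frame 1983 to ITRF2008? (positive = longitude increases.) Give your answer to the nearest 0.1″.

At latitude -49.58807°, cos φ = 0.648278.
1″ of longitude at this latitude = 31.00 × cos φ = 20.0966 m, so Δλ = -545.0 / 20.0966 = -27.119″.

Δλ = -27.1″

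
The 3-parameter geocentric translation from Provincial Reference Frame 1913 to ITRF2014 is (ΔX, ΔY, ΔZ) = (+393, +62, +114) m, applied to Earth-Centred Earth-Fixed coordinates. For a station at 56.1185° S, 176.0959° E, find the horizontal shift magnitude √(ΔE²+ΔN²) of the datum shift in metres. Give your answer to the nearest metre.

273 m

The local east axis at (φ, λ) is (−sin λ, cos λ, 0), so ΔE = −sin(176.0959°)·393 + cos(176.0959°)·62 = -88.61 m.
The local north axis is (−sin φ cos λ, −sin φ sin λ, cos φ), giving ΔN = -325.508 + 3.505 + 63.552 = -258.45 m.
Horizontal magnitude = √(ΔE² + ΔN²) = √((-88.61)² + (-258.45)²) = 273.22 m.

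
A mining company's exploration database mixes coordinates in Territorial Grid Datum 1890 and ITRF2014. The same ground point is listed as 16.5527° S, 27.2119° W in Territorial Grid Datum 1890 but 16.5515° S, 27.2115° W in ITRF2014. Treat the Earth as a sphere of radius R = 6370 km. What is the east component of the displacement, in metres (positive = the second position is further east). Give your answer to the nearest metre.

Δφ = -16.5515° − -16.5527° = +0.0012°; Δλ = -27.2115° − -27.2119° = +0.0004°.
1° along a meridian = πR/180 = 111177 m.
ΔN = Δφ × 111177 = 133.4 m; ΔE = Δλ × 111177 × cos(-16.5527°) = +0.0004 × 111177 × 0.958558 = 42.6 m.

ΔE = 43 m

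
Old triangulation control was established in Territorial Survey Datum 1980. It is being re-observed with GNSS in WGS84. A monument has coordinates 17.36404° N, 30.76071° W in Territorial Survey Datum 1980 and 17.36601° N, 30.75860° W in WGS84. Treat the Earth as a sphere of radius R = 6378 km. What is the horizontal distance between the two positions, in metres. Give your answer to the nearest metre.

Δφ = 17.36601° − 17.36404° = +0.00197°; Δλ = -30.75860° − -30.76071° = +0.00211°.
1° along a meridian = πR/180 = 111317 m.
ΔN = Δφ × 111317 = 219.3 m; ΔE = Δλ × 111317 × cos(17.36404°) = +0.00211 × 111317 × 0.954428 = 224.2 m.
Distance = √(ΔE² + ΔN²) = √(224.2² + 219.3²) = 313.6 m.

314 m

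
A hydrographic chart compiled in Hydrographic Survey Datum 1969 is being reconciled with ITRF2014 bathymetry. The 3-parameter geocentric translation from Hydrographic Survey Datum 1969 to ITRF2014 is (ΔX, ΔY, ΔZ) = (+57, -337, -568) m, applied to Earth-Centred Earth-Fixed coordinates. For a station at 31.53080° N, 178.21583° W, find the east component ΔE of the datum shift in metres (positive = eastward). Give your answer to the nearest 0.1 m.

ΔE = 338.6 m

The local east axis at (φ, λ) is (−sin λ, cos λ, 0), so ΔE = −sin(-178.21583°)·57 + cos(-178.21583°)·(-337) = 338.61 m.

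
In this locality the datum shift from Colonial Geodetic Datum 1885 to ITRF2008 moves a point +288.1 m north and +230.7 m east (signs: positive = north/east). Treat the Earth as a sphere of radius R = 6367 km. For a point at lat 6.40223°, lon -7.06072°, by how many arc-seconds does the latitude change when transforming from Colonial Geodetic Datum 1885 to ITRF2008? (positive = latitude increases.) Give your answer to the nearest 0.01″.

On a sphere of radius R, 1 rad of latitude = R, so Δφ = ΔN / R = 288.1 / 6367000 = 4.5249e-05 rad = 9.333″.

Δφ = 9.33″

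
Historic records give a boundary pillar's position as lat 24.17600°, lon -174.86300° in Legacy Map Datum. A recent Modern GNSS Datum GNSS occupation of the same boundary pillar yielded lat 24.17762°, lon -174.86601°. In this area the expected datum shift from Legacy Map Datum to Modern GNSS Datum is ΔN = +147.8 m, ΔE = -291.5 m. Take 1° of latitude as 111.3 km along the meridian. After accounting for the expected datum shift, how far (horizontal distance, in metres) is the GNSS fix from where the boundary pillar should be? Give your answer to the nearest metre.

35 m

Observed coordinate differences: Δφ = +0.00162°, Δλ = -0.00301°.
Converting to metres (1° lat = 111300 m, cos φ = 0.912292): observed ΔN = 180.3 m, observed ΔE = -305.6 m.
Subtracting the expected shift leaves a residual of 180.3 − (147.8) = 32.5 m north and -305.6 − (-291.5) = -14.1 m east.
Residual distance = √(32.5² + (-14.1)²) = 35.4 m.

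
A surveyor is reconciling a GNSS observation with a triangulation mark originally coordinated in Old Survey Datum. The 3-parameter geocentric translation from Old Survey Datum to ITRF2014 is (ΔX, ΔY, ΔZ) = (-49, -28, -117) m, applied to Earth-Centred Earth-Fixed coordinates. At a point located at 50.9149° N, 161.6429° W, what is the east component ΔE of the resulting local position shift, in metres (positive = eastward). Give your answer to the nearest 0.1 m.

The local east axis at (φ, λ) is (−sin λ, cos λ, 0), so ΔE = −sin(-161.6429°)·(-49) + cos(-161.6429°)·(-28) = 11.14 m.

ΔE = 11.1 m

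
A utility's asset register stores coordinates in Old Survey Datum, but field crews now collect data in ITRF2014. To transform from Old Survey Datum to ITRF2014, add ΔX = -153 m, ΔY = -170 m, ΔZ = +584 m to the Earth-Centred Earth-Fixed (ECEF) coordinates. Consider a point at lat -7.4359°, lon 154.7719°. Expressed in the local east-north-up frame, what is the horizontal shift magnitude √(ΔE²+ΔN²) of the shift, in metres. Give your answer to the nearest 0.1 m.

627.1 m

At φ = -7.4359°, λ = 154.7719°: sin φ = -0.129417, cos φ = 0.991590, sin λ = 0.426223, cos λ = -0.904618.
ΔE = −sin λ·ΔX + cos λ·ΔY = −(0.426223)·(-153) + (-0.904618)·(-170) = 219.00 m.
ΔN = −sin φ cos λ·ΔX − sin φ sin λ·ΔY + cos φ·ΔZ = −(-0.129417)(-0.904618)(-153) − (-0.129417)(0.426223)(-170) + (0.991590)(584) = 587.62 m.
Horizontal magnitude = √(ΔE² + ΔN²) = √(219.00² + 587.62²) = 627.11 m.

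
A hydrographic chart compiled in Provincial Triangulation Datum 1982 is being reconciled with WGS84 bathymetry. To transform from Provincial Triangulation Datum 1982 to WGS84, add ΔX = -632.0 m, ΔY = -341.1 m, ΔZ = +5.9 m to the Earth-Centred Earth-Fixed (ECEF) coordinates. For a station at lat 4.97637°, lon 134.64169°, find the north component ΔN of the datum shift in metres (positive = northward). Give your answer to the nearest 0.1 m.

The local north axis is (−sin φ cos λ, −sin φ sin λ, cos φ), giving ΔN = -38.522 + 21.053 + 5.878 = -11.59 m.

ΔN = -11.6 m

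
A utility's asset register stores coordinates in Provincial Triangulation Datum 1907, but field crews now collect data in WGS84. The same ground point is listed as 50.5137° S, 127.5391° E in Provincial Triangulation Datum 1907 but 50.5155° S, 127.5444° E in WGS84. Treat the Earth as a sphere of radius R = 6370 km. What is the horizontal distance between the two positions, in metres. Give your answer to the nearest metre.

Δφ = -50.5155° − -50.5137° = -0.0018°; Δλ = 127.5444° − 127.5391° = +0.0053°.
1° along a meridian = πR/180 = 111177 m.
ΔN = Δφ × 111177 = -200.1 m; ΔE = Δλ × 111177 × cos(-50.5137°) = +0.0053 × 111177 × 0.635894 = 374.7 m.
Distance = √(ΔE² + ΔN²) = √(374.7² + (-200.1)²) = 424.8 m.

425 m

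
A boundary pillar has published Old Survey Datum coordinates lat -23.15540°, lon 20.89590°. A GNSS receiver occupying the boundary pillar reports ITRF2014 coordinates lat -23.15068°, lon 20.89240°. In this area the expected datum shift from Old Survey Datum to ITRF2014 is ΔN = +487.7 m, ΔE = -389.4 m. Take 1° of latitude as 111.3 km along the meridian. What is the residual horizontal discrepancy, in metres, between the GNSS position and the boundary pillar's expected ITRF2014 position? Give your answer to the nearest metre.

49 m

Observed coordinate differences: Δφ = +0.00472°, Δλ = -0.00350°.
Converting to metres (1° lat = 111300 m, cos φ = 0.919442): observed ΔN = 525.3 m, observed ΔE = -358.2 m.
Subtracting the expected shift leaves a residual of 525.3 − (487.7) = 37.6 m north and -358.2 − (-389.4) = 31.2 m east.
Residual distance = √(37.6² + 31.2²) = 48.9 m.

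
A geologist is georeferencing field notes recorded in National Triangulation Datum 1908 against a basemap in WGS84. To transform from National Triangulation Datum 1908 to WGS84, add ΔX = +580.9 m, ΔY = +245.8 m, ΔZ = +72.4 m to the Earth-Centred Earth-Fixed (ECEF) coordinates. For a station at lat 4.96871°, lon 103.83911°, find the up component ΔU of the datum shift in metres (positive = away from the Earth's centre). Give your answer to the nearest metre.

ΔU = 106 m

At φ = 4.96871°, λ = 103.83911°: sin φ = 0.086612, cos φ = 0.996242, sin λ = 0.970971, cos λ = -0.239196.
ΔU = cos φ cos λ·ΔX + cos φ sin λ·ΔY + sin φ·ΔZ = (0.996242)(-0.239196)(580.9) + (0.996242)(0.970971)(245.8) + (0.086612)(72.4) = 105.61 m.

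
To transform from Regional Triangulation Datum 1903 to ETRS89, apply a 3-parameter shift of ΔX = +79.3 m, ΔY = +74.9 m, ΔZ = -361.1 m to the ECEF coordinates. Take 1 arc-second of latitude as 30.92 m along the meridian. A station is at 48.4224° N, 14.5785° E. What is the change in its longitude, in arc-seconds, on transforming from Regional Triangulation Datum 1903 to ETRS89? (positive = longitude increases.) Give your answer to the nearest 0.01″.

Δλ = 2.56″

sin φ = 0.748058, cos φ = 0.663634, sin λ = 0.251706, cos λ = 0.967804.
East component: ΔE = −sin λ·ΔX + cos λ·ΔY = −(0.251706)(79.3) + (0.967804)(74.9) = 52.53 m.
1° of latitude spans 3600 × 30.92 = 111312 m; at latitude φ, 1° of longitude spans that × cos φ = 73870.4 m, so Δλ = 52.53 / 73870.4 × 3600 = 2.560″.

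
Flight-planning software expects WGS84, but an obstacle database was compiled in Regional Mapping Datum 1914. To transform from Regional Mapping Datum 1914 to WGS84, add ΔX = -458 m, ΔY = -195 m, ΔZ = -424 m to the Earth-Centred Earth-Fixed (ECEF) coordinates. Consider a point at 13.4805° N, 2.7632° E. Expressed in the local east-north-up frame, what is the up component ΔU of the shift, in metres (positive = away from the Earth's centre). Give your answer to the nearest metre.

At φ = 13.4805°, λ = 2.7632°: sin φ = 0.233114, cos φ = 0.972449, sin λ = 0.048208, cos λ = 0.998837.
ΔU = cos φ cos λ·ΔX + cos φ sin λ·ΔY + sin φ·ΔZ = (0.972449)(0.998837)(-458) + (0.972449)(0.048208)(-195) + (0.233114)(-424) = -552.85 m.

ΔU = -553 m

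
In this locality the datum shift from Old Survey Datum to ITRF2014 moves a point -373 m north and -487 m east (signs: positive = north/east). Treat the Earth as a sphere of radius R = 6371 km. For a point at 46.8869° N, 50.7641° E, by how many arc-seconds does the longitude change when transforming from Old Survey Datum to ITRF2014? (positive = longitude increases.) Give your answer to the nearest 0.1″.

Δλ = -23.1″

At latitude 46.8869°, cos φ = 0.683441.
One radian of longitude at latitude φ spans R cos φ, so Δλ = ΔE / (R cos φ) = -487.0 / (6371000 × 0.683441) = -1.1185e-04 rad = -23.070″.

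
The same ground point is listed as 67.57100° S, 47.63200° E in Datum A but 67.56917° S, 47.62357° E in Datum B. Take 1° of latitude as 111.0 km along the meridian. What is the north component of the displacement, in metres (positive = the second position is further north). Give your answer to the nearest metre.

Δφ = -67.56917° − -67.57100° = +0.00183°; Δλ = 47.62357° − 47.63200° = -0.00843°.
ΔN = Δφ × 111000 = 203.1 m; ΔE = Δλ × 111000 × cos(-67.57100°) = -0.00843 × 111000 × 0.381538 = -357.0 m.

ΔN = 203 m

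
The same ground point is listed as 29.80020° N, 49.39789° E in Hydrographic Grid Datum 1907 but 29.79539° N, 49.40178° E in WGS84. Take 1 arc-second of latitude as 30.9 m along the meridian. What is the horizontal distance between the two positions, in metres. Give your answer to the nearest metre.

Δφ = 29.79539° − 29.80020° = -0.00481°; Δλ = 49.40178° − 49.39789° = +0.00389°.
1° of latitude = 3600 × 30.90 = 111240 m.
ΔN = Δφ × 111240 = -535.1 m; ΔE = Δλ × 111240 × cos(29.80020°) = +0.00389 × 111240 × 0.867764 = 375.5 m.
Distance = √(ΔE² + ΔN²) = √(375.5² + (-535.1)²) = 653.7 m.

654 m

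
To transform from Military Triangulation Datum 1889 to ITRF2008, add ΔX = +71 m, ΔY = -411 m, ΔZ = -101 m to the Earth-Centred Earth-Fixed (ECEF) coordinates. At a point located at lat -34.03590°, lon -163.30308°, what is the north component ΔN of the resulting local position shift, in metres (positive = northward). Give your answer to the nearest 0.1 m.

ΔN = -55.7 m

The local north axis is (−sin φ cos λ, −sin φ sin λ, cos φ), giving ΔN = -38.064 + 66.093 − 83.697 = -55.67 m.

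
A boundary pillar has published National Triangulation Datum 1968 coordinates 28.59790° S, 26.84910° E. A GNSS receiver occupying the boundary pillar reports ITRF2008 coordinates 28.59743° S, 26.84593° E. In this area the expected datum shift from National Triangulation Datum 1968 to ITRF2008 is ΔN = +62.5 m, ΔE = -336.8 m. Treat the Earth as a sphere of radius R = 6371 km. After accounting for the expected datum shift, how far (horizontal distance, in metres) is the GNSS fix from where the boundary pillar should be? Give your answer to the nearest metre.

29 m

Observed coordinate differences: Δφ = +0.00047°, Δλ = -0.00317°.
Converting to metres (1° lat = 111195 m, cos φ = 0.878001): observed ΔN = 52.3 m, observed ΔE = -309.5 m.
Subtracting the expected shift leaves a residual of 52.3 − (62.5) = -10.2 m north and -309.5 − (-336.8) = 27.3 m east.
Residual distance = √((-10.2)² + 27.3²) = 29.2 m.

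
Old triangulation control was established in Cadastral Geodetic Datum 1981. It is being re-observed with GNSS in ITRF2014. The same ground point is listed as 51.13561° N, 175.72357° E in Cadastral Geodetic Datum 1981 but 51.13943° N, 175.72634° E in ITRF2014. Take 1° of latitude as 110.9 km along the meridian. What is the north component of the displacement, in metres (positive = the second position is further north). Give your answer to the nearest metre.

ΔN = 424 m

Δφ = 51.13943° − 51.13561° = +0.00382°; Δλ = 175.72634° − 175.72357° = +0.00277°.
ΔN = Δφ × 110900 = 423.6 m; ΔE = Δλ × 110900 × cos(51.13561°) = +0.00277 × 110900 × 0.627479 = 192.8 m.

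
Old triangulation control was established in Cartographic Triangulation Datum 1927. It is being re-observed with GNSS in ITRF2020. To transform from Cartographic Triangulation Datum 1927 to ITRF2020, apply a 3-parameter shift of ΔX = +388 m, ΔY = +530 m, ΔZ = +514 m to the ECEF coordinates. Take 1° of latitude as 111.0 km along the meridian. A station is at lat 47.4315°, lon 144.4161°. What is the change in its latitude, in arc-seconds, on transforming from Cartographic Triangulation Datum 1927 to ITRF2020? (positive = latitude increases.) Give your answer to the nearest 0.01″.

Δφ = 11.45″

sin φ = 0.736469, cos φ = 0.676471, sin λ = 0.581894, cos λ = -0.813264.
North component: ΔN = −sin φ cos λ·ΔX − sin φ sin λ·ΔY + cos φ·ΔZ = −(0.736469)(-0.813264)(388) − (0.736469)(0.581894)(530) + (0.676471)(514) = 352.97 m.
1° of latitude spans 111000 m, so Δφ = 352.97 / 111000 × 3600 = 11.448″.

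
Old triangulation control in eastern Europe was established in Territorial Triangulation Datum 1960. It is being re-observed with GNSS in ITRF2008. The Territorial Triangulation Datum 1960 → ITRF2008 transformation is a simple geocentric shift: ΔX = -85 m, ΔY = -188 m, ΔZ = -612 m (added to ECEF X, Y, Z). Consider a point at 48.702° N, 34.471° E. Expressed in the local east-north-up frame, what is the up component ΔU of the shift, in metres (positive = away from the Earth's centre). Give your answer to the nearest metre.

ΔU = -576 m

The local up (radial) axis is (cos φ cos λ, cos φ sin λ, sin φ), giving ΔU = -46.248 − 70.225 − 459.788 = -576.26 m.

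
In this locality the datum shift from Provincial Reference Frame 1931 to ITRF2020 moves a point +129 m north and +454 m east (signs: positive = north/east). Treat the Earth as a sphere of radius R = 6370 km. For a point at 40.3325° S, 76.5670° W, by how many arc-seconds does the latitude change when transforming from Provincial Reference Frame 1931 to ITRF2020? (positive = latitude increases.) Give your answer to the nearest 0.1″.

On a sphere of radius R, 1 rad of latitude = R, so Δφ = ΔN / R = 129.0 / 6370000 = 2.0251e-05 rad = 4.177″.

Δφ = 4.2″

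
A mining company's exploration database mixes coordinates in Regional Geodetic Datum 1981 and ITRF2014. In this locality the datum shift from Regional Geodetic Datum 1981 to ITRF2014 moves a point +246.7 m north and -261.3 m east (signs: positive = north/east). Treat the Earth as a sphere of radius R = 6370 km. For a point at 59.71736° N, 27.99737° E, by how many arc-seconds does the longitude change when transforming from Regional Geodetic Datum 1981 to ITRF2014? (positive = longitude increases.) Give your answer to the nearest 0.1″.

At latitude 59.71736°, cos φ = 0.504266.
One radian of longitude at latitude φ spans R cos φ, so Δλ = ΔE / (R cos φ) = -261.3 / (6370000 × 0.504266) = -8.1347e-05 rad = -16.779″.

Δλ = -16.8″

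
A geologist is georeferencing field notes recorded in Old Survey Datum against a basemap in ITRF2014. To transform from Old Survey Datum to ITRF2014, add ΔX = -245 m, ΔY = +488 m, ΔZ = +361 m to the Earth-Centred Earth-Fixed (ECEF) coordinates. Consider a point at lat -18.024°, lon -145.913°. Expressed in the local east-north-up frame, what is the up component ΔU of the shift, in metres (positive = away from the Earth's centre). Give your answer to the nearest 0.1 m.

The local up (radial) axis is (cos φ cos λ, cos φ sin λ, sin φ), giving ΔU = 192.949 − 260.079 − 111.699 = -178.83 m.

ΔU = -178.8 m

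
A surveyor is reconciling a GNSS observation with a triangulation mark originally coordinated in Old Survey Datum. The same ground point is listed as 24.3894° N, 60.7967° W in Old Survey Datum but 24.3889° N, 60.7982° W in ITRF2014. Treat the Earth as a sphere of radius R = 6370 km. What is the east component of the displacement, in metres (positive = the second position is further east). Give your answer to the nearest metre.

ΔE = -152 m

Δφ = 24.3889° − 24.3894° = -0.0005°; Δλ = -60.7982° − -60.7967° = -0.0015°.
1° along a meridian = πR/180 = 111177 m.
ΔN = Δφ × 111177 = -55.6 m; ΔE = Δλ × 111177 × cos(24.3894°) = -0.0015 × 111177 × 0.910760 = -151.9 m.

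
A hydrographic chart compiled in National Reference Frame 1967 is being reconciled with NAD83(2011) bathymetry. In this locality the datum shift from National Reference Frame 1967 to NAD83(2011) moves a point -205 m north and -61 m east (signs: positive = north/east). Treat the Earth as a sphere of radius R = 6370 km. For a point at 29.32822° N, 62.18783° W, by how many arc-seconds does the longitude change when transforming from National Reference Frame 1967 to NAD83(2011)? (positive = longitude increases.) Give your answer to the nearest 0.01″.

At latitude 29.32822°, cos φ = 0.871828.
One radian of longitude at latitude φ spans R cos φ, so Δλ = ΔE / (R cos φ) = -61.0 / (6370000 × 0.871828) = -1.0984e-05 rad = -2.266″.

Δλ = -2.27″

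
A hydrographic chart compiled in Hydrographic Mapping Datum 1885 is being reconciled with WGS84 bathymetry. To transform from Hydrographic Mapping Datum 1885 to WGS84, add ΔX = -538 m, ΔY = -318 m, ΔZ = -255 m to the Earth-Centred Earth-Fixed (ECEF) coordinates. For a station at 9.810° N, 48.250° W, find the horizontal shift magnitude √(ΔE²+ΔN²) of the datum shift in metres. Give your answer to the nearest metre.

655 m

The local east axis at (φ, λ) is (−sin λ, cos λ, 0), so ΔE = −sin(-48.250°)·(-538) + cos(-48.250°)·(-318) = -613.13 m.
The local north axis is (−sin φ cos λ, −sin φ sin λ, cos φ), giving ΔN = 61.038 − 40.422 − 251.271 = -230.66 m.
Horizontal magnitude = √(ΔE² + ΔN²) = √((-613.13)² + (-230.66)²) = 655.08 m.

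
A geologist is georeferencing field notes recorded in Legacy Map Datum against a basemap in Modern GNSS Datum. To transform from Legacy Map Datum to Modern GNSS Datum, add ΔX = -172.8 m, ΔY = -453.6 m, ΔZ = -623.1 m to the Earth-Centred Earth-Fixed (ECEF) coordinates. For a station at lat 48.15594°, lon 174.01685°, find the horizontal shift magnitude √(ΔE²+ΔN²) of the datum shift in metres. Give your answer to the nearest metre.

At φ = 48.15594°, λ = 174.01685°: sin φ = 0.744963, cos φ = 0.667106, sin λ = 0.104236, cos λ = -0.994553.
ΔE = −sin λ·ΔX + cos λ·ΔY = −(0.104236)·(-172.8) + (-0.994553)·(-453.6) = 469.14 m.
ΔN = −sin φ cos λ·ΔX − sin φ sin λ·ΔY + cos φ·ΔZ = −(0.744963)(-0.994553)(-172.8) − (0.744963)(0.104236)(-453.6) + (0.667106)(-623.1) = -508.48 m.
Horizontal magnitude = √(ΔE² + ΔN²) = √(469.14² + (-508.48)²) = 691.84 m.

692 m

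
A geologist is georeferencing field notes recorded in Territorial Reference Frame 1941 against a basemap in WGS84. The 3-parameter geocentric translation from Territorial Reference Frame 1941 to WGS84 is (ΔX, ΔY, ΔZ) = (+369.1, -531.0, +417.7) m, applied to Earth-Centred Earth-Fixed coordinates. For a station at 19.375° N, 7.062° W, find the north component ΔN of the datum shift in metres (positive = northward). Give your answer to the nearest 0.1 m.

The local north axis is (−sin φ cos λ, −sin φ sin λ, cos φ), giving ΔN = -121.520 − 21.658 + 394.045 = 250.87 m.

ΔN = 250.9 m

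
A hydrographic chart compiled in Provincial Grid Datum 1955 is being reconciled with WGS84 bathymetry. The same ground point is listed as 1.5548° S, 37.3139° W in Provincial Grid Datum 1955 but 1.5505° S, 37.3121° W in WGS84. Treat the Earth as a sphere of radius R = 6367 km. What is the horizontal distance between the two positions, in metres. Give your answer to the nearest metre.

518 m

Δφ = -1.5505° − -1.5548° = +0.0043°; Δλ = -37.3121° − -37.3139° = +0.0018°.
1° along a meridian = πR/180 = 111125 m.
ΔN = Δφ × 111125 = 477.8 m; ΔE = Δλ × 111125 × cos(-1.5548°) = +0.0018 × 111125 × 0.999632 = 200.0 m.
Distance = √(ΔE² + ΔN²) = √(200.0² + 477.8²) = 518.0 m.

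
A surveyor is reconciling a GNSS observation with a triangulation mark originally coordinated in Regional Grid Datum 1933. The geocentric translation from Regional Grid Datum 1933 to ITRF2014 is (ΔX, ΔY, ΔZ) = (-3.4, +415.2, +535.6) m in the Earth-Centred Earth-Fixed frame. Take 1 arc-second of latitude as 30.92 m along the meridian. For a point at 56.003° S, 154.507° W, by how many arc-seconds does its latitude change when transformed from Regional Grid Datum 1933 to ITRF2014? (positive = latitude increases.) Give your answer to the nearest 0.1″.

Δφ = 5.0″

sin φ = -0.829067, cos φ = 0.559149, sin λ = -0.430401, cos λ = -0.902638.
North component: ΔN = −sin φ cos λ·ΔX − sin φ sin λ·ΔY + cos φ·ΔZ = −(-0.829067)(-0.902638)(-3.4) − (-0.829067)(-0.430401)(415.2) + (0.559149)(535.6) = 153.87 m.
1° of latitude spans 3600 × 30.92 = 111312 m, so Δφ = 153.87 / 111312 × 3600 = 4.976″.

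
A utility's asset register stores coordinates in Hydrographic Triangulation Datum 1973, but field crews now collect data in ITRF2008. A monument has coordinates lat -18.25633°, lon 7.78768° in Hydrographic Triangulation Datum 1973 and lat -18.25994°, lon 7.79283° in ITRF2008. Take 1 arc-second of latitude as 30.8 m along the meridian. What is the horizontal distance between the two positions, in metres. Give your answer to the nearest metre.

Δφ = -18.25994° − -18.25633° = -0.00361°; Δλ = 7.79283° − 7.78768° = +0.00515°.
1° of latitude = 3600 × 30.80 = 110880 m.
ΔN = Δφ × 110880 = -400.3 m; ΔE = Δλ × 110880 × cos(-18.25633°) = +0.00515 × 110880 × 0.949665 = 542.3 m.
Distance = √(ΔE² + ΔN²) = √(542.3² + (-400.3)²) = 674.0 m.

674 m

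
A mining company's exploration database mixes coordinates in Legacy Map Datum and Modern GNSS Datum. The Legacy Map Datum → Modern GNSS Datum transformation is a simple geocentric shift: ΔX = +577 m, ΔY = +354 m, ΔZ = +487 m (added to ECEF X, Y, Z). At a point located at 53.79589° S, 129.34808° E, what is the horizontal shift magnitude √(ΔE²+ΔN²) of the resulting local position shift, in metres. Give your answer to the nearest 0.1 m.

The local east axis at (φ, λ) is (−sin λ, cos λ, 0), so ΔE = −sin(129.34808°)·577 + cos(129.34808°)·354 = -670.65 m.
The local north axis is (−sin φ cos λ, −sin φ sin λ, cos φ), giving ΔN = -295.199 + 220.895 + 287.653 = 213.35 m.
Horizontal magnitude = √(ΔE² + ΔN²) = √((-670.65)² + 213.35²) = 703.76 m.

703.8 m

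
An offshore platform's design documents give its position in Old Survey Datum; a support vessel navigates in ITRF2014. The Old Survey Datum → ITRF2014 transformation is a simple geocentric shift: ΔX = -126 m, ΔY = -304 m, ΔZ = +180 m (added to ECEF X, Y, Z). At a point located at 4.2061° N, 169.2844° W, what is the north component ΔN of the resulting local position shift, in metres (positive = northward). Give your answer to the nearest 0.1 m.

The local north axis is (−sin φ cos λ, −sin φ sin λ, cos φ), giving ΔN = -9.080 − 4.146 + 179.515 = 166.29 m.

ΔN = 166.3 m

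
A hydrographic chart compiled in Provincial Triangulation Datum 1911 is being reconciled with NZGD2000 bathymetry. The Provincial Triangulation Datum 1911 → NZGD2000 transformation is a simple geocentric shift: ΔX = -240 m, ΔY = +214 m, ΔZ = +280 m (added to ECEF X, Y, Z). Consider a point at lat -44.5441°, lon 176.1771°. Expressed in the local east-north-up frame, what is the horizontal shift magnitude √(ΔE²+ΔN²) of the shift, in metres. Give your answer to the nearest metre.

The local east axis at (φ, λ) is (−sin λ, cos λ, 0), so ΔE = −sin(176.1771°)·(-240) + cos(176.1771°)·214 = -197.52 m.
The local north axis is (−sin φ cos λ, −sin φ sin λ, cos φ), giving ΔN = 167.975 + 10.008 + 199.559 = 377.54 m.
Horizontal magnitude = √(ΔE² + ΔN²) = √((-197.52)² + 377.54²) = 426.09 m.

426 m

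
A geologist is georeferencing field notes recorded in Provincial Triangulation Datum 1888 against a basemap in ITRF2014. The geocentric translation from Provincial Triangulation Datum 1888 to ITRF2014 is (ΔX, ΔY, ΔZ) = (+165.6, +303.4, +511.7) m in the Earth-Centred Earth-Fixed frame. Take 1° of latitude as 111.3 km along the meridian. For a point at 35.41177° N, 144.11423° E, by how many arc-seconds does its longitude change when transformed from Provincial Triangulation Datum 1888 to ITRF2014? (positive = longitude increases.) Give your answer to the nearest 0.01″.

Δλ = -13.61″

sin φ = 0.579449, cos φ = 0.815009, sin λ = 0.586171, cos λ = -0.810187.
East component: ΔE = −sin λ·ΔX + cos λ·ΔY = −(0.586171)(165.6) + (-0.810187)(303.4) = -342.88 m.
1° of latitude spans 111300 m; at latitude φ, 1° of longitude spans that × cos φ = 90710.5 m, so Δλ = -342.88 / 90710.5 × 3600 = -13.608″.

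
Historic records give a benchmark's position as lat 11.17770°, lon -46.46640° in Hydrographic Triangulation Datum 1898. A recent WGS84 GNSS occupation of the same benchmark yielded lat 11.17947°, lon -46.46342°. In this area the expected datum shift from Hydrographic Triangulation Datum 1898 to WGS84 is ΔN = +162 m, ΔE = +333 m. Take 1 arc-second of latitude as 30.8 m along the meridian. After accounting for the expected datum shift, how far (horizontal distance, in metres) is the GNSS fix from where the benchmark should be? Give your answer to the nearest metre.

35 m

Observed coordinate differences: Δφ = +0.00177°, Δλ = +0.00298°.
Converting to metres (1° lat = 110880 m, cos φ = 0.981031): observed ΔN = 196.3 m, observed ΔE = 324.2 m.
Subtracting the expected shift leaves a residual of 196.3 − (162) = 34.3 m north and 324.2 − (333) = -8.8 m east.
Residual distance = √(34.3² + (-8.8)²) = 35.4 m.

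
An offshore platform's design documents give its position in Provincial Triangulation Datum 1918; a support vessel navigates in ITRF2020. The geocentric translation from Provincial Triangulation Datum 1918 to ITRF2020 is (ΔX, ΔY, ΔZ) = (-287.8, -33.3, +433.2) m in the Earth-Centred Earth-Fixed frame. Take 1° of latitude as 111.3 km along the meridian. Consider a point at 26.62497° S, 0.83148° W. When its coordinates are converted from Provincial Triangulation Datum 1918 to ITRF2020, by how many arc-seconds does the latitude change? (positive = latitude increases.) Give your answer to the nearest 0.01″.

sin φ = -0.448149, cos φ = 0.893959, sin λ = -0.014512, cos λ = 0.999895.
North component: ΔN = −sin φ cos λ·ΔX − sin φ sin λ·ΔY + cos φ·ΔZ = −(-0.448149)(0.999895)(-287.8) − (-0.448149)(-0.014512)(-33.3) + (0.893959)(433.2) = 258.52 m.
1° of latitude spans 111300 m, so Δφ = 258.52 / 111300 × 3600 = 8.362″.

Δφ = 8.36″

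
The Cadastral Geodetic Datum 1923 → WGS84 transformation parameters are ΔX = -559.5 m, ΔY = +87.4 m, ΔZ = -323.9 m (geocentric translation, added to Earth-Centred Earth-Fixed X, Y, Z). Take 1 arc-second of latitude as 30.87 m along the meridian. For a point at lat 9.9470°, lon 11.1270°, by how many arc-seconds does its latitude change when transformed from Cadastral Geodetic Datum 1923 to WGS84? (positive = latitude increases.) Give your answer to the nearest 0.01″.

Δφ = -7.36″

sin φ = 0.172737, cos φ = 0.984968, sin λ = 0.192984, cos λ = 0.981202.
North component: ΔN = −sin φ cos λ·ΔX − sin φ sin λ·ΔY + cos φ·ΔZ = −(0.172737)(0.981202)(-559.5) − (0.172737)(0.192984)(87.4) + (0.984968)(-323.9) = -227.12 m.
1° of latitude spans 3600 × 30.87 = 111132 m, so Δφ = -227.12 / 111132 × 3600 = -7.357″.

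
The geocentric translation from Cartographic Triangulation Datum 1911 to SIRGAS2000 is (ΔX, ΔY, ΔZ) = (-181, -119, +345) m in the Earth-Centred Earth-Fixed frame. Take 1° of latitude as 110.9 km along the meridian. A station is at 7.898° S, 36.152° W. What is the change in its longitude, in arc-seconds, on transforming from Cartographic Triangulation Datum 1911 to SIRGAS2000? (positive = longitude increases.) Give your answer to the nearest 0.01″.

sin φ = -0.137410, cos φ = 0.990514, sin λ = -0.589929, cos λ = 0.807455.
East component: ΔE = −sin λ·ΔX + cos λ·ΔY = −(-0.589929)(-181) + (0.807455)(-119) = -202.86 m.
1° of latitude spans 110900 m; at latitude φ, 1° of longitude spans that × cos φ = 109848.0 m, so Δλ = -202.86 / 109848.0 × 3600 = -6.648″.

Δλ = -6.65″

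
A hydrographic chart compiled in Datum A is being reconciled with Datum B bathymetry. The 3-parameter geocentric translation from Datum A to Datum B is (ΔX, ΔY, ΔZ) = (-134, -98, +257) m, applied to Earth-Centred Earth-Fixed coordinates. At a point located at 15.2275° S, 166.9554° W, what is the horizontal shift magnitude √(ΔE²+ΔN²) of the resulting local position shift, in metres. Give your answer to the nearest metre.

At φ = -15.2275°, λ = -166.9554°: sin φ = -0.262652, cos φ = 0.964891, sin λ = -0.225709, cos λ = -0.974195.
ΔE = −sin λ·ΔX + cos λ·ΔY = −(-0.225709)·(-134) + (-0.974195)·(-98) = 65.23 m.
ΔN = −sin φ cos λ·ΔX − sin φ sin λ·ΔY + cos φ·ΔZ = −(-0.262652)(-0.974195)(-134) − (-0.262652)(-0.225709)(-98) + (0.964891)(257) = 288.07 m.
Horizontal magnitude = √(ΔE² + ΔN²) = √(65.23² + 288.07²) = 295.37 m.

295 m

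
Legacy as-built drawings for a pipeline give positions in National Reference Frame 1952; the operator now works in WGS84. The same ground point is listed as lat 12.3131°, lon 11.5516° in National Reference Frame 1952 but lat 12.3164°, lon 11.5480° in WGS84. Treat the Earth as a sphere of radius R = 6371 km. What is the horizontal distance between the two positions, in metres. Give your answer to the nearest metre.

536 m

Δφ = 12.3164° − 12.3131° = +0.0033°; Δλ = 11.5480° − 11.5516° = -0.0036°.
1° along a meridian = πR/180 = 111195 m.
ΔN = Δφ × 111195 = 366.9 m; ΔE = Δλ × 111195 × cos(12.3131°) = -0.0036 × 111195 × 0.976997 = -391.1 m.
Distance = √(ΔE² + ΔN²) = √((-391.1)² + 366.9²) = 536.3 m.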